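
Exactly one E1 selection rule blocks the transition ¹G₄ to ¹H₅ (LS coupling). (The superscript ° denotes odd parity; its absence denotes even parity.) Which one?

parity

Reading off the term symbols: S 0→0, L 4→5, J 4→5, parity even→even.
Parity must change: even → even — fails.
ΔS = 0: S: 0 → 0 — passes.
ΔL = 0, ±1 (not L=0↔0): L: 4 → 5, ΔL = +1 — passes.
ΔJ = 0, ±1 (not J=0↔0): J: 4 → 5, ΔJ = +1 — passes.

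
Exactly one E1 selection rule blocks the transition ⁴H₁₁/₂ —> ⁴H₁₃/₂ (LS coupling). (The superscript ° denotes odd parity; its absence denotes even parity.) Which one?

parity

Reading off the term symbols: S 3/2→3/2, L 5→5, J 11/2→13/2, parity even→even.
Parity must change: even → even — fails.
ΔS = 0: S: 3/2 → 3/2 — ok.
ΔL = 0, ±1 (not L=0↔0): L: 5 → 5, ΔL = +0 — ok.
ΔJ = 0, ±1 (not J=0↔0): J: 11/2 → 13/2, ΔJ = +1 — ok.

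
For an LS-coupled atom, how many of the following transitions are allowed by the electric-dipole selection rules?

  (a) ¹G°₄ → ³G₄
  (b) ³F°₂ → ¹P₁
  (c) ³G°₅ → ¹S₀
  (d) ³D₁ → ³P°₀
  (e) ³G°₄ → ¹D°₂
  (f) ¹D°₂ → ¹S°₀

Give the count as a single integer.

1

(a) forbidden (ΔS fails)
(b) forbidden (ΔS, ΔL fail)
(c) forbidden (ΔS, ΔL, ΔJ fail)
(d) allowed
(e) forbidden (parity, ΔS, ΔL, ΔJ fail)
(f) forbidden (parity, ΔL, ΔJ fail)
Total allowed: 1 of 6.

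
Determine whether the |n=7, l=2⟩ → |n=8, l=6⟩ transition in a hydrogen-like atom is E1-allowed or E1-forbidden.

Initial l = 2, final l = 6, so Δl = +4. E1 requires Δl = ±1: ✗.
The transition is electric-dipole forbidden.

forbidden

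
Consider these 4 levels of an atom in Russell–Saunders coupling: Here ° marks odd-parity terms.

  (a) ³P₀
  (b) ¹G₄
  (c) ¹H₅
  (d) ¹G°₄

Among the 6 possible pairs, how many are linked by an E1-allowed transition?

2

(a)–(b): forbidden (parity, ΔS, ΔL, ΔJ).
(a)–(c): forbidden (parity, ΔS, ΔL, ΔJ).
(a)–(d): forbidden (ΔS, ΔL, ΔJ).
(b)–(c): forbidden (parity).
(b)–(d): allowed.
(c)–(d): allowed.
Allowed pairs: 2 of 6.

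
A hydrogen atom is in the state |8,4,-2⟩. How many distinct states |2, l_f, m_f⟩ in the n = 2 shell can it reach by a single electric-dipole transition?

0

E1 requires l_f ∈ {3, 5}, but neither lies in [0, 1], so no final state is reachable.
Total: 0.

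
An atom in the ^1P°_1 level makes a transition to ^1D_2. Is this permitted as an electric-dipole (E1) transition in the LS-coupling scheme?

Reading off the term symbols: S 0→0, L 1→2, J 1→2, parity odd→even.
Parity must change: odd → even — satisfied.
ΔS = 0: S: 0 → 0 — satisfied.
ΔL = 0, ±1 (not L=0↔0): L: 1 → 2, ΔL = +1 — satisfied.
ΔJ = 0, ±1 (not J=0↔0): J: 1 → 2, ΔJ = +1 — satisfied.
All four E1 rules are satisfied.

allowed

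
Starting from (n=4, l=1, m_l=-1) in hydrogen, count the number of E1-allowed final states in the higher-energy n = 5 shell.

E1 requires Δl = ±1, so l_f ∈ {0, 2}; with 0 ≤ l_f ≤ n_f−1 = 4, the allowed l_f values are {0, 2}.
For l_f = 0: m_f ∈ {m_i−1, m_i, m_i+1} ∩ [−0, 0] = {0} → 1 state.
For l_f = 2: m_f ∈ {m_i−1, m_i, m_i+1} ∩ [−2, 2] = {-2, -1, 0} → 3 states.
Total: 4.

4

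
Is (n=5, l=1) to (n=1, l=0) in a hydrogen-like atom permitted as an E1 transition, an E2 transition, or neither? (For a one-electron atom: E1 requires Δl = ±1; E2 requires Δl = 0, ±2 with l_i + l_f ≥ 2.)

E1

Δl = 0 − 1 = -1; l_i + l_f = 1.
E1 (Δl = ±1): satisfied.
E2 (Δl = 0,±2, l_i+l_f ≥ 2): not satisfied.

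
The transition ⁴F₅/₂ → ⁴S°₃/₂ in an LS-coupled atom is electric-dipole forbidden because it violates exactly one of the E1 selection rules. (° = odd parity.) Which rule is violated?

the ΔL = 0, ±1 rule

ΔJ = 0, ±1 (not J=0↔0): J: 5/2 → 3/2, ΔJ = -1 — satisfied.
ΔL = 0, ±1 (not L=0↔0): L: 3 → 0, ΔL = -3 — violated.
Parity must change: even → odd — satisfied.
ΔS = 0: S: 3/2 → 3/2 — satisfied.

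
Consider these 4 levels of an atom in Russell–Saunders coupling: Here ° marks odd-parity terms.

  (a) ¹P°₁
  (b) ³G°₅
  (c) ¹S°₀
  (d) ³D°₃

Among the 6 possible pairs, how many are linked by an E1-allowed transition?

0

(a)–(b): forbidden (parity, ΔS, ΔL, ΔJ).
(a)–(c): forbidden (parity).
(a)–(d): forbidden (parity, ΔS, ΔJ).
(b)–(c): forbidden (parity, ΔS, ΔL, ΔJ).
(b)–(d): forbidden (parity, ΔL, ΔJ).
(c)–(d): forbidden (parity, ΔS, ΔL, ΔJ).
Allowed pairs: 0 of 6.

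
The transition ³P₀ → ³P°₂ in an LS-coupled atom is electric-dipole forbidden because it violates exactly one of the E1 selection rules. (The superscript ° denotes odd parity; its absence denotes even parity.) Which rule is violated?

the ΔJ = 0, ±1 rule

Parity must change: even → odd — ✓.
ΔS = 0: S: 1 → 1 — ✓.
ΔL = 0, ±1 (not L=0↔0): L: 1 → 1, ΔL = +0 — ✓.
ΔJ = 0, ±1 (not J=0↔0): J: 0 → 2, ΔJ = +2 — ✗.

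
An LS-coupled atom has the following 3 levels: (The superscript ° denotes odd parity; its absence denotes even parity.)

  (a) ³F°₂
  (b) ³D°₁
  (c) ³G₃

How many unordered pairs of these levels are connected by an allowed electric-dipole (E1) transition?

(a)–(b): forbidden (parity).
(a)–(c): allowed.
(b)–(c): forbidden (ΔL, ΔJ).
Allowed pairs: 1 of 3.

1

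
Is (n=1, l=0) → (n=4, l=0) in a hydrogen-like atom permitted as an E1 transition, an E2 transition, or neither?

Δl = 0 − 0 = +0; l_i + l_f = 0.
E1 (Δl = ±1): not satisfied.
E2 (Δl = 0,±2, l_i+l_f ≥ 2): not satisfied.

neither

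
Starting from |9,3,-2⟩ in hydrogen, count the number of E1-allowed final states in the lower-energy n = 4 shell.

E1 requires Δl = ±1, so l_f ∈ {2, 4}; with 0 ≤ l_f ≤ n_f−1 = 3, the allowed l_f values are {2}.
For l_f = 2: m_f ∈ {m_i−1, m_i, m_i+1} ∩ [−2, 2] = {-2, -1} → 2 states.
Total: 2.

2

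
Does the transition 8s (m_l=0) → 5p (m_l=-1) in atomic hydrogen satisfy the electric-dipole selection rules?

allowed

Initial l = 0, final l = 1, so Δl = +1. E1 requires Δl = ±1: ok.
m_l: 0 → -1 (Δm_l = -1). |Δm_l| ≤ 1 ok.
All E1 selection rules are satisfied.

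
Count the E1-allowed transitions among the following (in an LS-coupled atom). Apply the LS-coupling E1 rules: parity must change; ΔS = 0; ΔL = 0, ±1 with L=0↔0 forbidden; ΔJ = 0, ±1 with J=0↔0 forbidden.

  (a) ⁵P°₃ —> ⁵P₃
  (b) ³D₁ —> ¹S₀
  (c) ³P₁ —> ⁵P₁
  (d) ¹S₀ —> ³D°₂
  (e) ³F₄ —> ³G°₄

2

(a) allowed
(b) forbidden (parity, ΔS, ΔL fail)
(c) forbidden (parity, ΔS fail)
(d) forbidden (ΔS, ΔL, ΔJ fail)
(e) allowed
Total allowed: 2 of 5.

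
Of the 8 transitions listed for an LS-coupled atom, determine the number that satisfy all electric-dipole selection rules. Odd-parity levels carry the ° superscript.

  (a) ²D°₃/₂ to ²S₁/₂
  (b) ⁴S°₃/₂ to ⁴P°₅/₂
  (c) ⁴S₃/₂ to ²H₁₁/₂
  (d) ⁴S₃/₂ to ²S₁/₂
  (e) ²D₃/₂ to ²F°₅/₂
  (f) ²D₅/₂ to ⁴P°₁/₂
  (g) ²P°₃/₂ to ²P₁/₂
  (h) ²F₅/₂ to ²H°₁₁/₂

2

(a) forbidden (ΔL fails)
(b) forbidden (parity fails)
(c) forbidden (parity, ΔS, ΔL, ΔJ fail)
(d) forbidden (parity, ΔS, ΔL fail)
(e) allowed
(f) forbidden (ΔS, ΔJ fail)
(g) allowed
(h) forbidden (ΔL, ΔJ fail)
Total allowed: 2 of 8.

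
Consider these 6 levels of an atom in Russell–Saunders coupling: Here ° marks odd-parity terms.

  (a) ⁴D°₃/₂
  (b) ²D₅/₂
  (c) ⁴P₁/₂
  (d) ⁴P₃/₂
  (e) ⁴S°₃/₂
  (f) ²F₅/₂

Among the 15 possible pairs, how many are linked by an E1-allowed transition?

4

(a)–(b): forbidden (ΔS).
(a)–(c): allowed.
(a)–(d): allowed.
(a)–(e): forbidden (parity, ΔL).
(a)–(f): forbidden (ΔS).
(b)–(c): forbidden (parity, ΔS, ΔJ).
(b)–(d): forbidden (parity, ΔS).
(b)–(e): forbidden (ΔS, ΔL).
(b)–(f): forbidden (parity).
(c)–(d): forbidden (parity).
(c)–(e): allowed.
(c)–(f): forbidden (parity, ΔS, ΔL, ΔJ).
(d)–(e): allowed.
(d)–(f): forbidden (parity, ΔS, ΔL).
(e)–(f): forbidden (ΔS, ΔL).
Allowed pairs: 4 of 15.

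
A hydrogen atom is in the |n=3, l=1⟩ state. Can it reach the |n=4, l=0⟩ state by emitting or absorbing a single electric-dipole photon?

Initial l = 1, final l = 0, so Δl = -1. E1 requires Δl = ±1: passes.
All E1 selection rules are satisfied.

allowed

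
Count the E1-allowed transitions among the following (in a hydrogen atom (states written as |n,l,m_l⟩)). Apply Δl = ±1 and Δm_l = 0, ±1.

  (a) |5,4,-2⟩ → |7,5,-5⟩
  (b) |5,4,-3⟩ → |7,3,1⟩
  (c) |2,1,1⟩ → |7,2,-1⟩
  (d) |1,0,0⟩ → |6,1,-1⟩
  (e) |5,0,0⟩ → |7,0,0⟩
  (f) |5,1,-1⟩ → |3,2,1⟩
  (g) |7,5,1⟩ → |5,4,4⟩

(a) forbidden — Δm_l = -3 (E1 requires Δm_l = 0, ±1)
(b) forbidden — Δm_l = +4 (E1 requires Δm_l = 0, ±1)
(c) forbidden — Δm_l = -2 (E1 requires Δm_l = 0, ±1)
(d) allowed
(e) forbidden — Δl = +0 (E1 requires Δl = ±1)
(f) forbidden — Δm_l = +2 (E1 requires Δm_l = 0, ±1)
(g) forbidden — Δm_l = +3 (E1 requires Δm_l = 0, ±1)
Total allowed: 1 of 7.

1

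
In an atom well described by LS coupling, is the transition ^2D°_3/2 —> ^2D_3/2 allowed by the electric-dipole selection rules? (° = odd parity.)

allowed

Reading off the term symbols: S 1/2→1/2, L 2→2, J 3/2→3/2, parity odd→even.
Parity must change: odd → even — passes.
ΔL = 0, ±1 (not L=0↔0): L: 2 → 2, ΔL = +0 — passes.
ΔS = 0: S: 1/2 → 1/2 — passes.
ΔJ = 0, ±1 (not J=0↔0): J: 3/2 → 3/2, ΔJ = +0 — passes.
All four E1 rules are satisfied.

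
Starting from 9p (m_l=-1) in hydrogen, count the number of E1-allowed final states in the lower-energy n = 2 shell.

E1 requires Δl = ±1, so l_f ∈ {0, 2}; with 0 ≤ l_f ≤ n_f−1 = 1, the allowed l_f values are {0}.
For l_f = 0: m_f ∈ {m_i−1, m_i, m_i+1} ∩ [−0, 0] = {0} → 1 state.
Total: 1.

1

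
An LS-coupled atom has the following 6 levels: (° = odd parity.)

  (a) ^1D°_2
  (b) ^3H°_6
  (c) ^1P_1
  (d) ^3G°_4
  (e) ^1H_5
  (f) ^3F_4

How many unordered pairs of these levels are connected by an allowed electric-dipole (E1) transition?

(a)–(b): forbidden (parity, ΔS, ΔL, ΔJ).
(a)–(c): allowed.
(a)–(d): forbidden (parity, ΔS, ΔL, ΔJ).
(a)–(e): forbidden (ΔL, ΔJ).
(a)–(f): forbidden (ΔS, ΔJ).
(b)–(c): forbidden (ΔS, ΔL, ΔJ).
(b)–(d): forbidden (parity, ΔJ).
(b)–(e): forbidden (ΔS).
(b)–(f): forbidden (ΔL, ΔJ).
(c)–(d): forbidden (ΔS, ΔL, ΔJ).
(c)–(e): forbidden (parity, ΔL, ΔJ).
(c)–(f): forbidden (parity, ΔS, ΔL, ΔJ).
(d)–(e): forbidden (ΔS).
(d)–(f): allowed.
(e)–(f): forbidden (parity, ΔS, ΔL).
Allowed pairs: 2 of 15.

2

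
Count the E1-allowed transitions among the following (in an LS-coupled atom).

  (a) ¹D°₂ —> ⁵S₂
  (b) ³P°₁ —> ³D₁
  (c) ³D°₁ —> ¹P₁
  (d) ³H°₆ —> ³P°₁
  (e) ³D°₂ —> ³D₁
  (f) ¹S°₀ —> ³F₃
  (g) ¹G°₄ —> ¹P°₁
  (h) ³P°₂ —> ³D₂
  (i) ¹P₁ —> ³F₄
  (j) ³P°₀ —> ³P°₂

(a) forbidden (ΔS, ΔL fail)
(b) allowed
(c) forbidden (ΔS fails)
(d) forbidden (parity, ΔL, ΔJ fail)
(e) allowed
(f) forbidden (ΔS, ΔL, ΔJ fail)
(g) forbidden (parity, ΔL, ΔJ fail)
(h) allowed
(i) forbidden (parity, ΔS, ΔL, ΔJ fail)
(j) forbidden (parity, ΔJ fail)
Total allowed: 3 of 10.

3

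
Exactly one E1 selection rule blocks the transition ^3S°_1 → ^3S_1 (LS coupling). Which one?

the L=0 ↔ L=0 exclusion

Reading off the term symbols: S 1→1, L 0→0, J 1→1, parity odd→even.
Parity must change: odd → even — passes.
ΔS = 0: S: 1 → 1 — passes.
ΔL = 0, ±1 (not L=0↔0): L: 0 → 0, ΔL = +0 — fails.
ΔJ = 0, ±1 (not J=0↔0): J: 1 → 1, ΔJ = +0 — passes.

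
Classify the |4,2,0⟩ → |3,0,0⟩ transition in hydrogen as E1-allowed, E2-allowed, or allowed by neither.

Δl = 0 − 2 = -2; l_i + l_f = 2.
Δm_l = +0.
E1 (Δl = ±1, |Δm_l| ≤ 1): not satisfied.
E2 (Δl = 0,±2, l_i+l_f ≥ 2, |Δm_l| ≤ 2): satisfied.

E2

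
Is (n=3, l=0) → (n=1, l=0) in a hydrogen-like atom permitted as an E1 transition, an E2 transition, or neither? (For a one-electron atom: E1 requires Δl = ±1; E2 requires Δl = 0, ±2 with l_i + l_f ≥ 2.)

neither

Δl = 0 − 0 = +0; l_i + l_f = 0.
E1 (Δl = ±1): not satisfied.
E2 (Δl = 0,±2, l_i+l_f ≥ 2): not satisfied.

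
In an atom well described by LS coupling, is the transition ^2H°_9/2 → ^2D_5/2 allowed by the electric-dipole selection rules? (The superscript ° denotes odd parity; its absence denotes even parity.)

ΔJ = 0, ±1 (not J=0↔0): J: 9/2 → 5/2, ΔJ = -2 — violated.
Parity must change: odd → even — satisfied.
ΔS = 0: S: 1/2 → 1/2 — satisfied.
ΔL = 0, ±1 (not L=0↔0): L: 5 → 2, ΔL = -3 — violated.
Rule(s) violated: ΔL, ΔJ.

forbidden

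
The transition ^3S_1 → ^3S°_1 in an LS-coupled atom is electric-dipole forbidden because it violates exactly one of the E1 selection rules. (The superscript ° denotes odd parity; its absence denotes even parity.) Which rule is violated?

the L=0 ↔ L=0 exclusion

Initial level: S=1, L=0, J=1, parity even. Final level: S=1, L=0, J=1, parity odd.
ΔS = 0: S: 1 → 1 — satisfied.
ΔL = 0, ±1 (not L=0↔0): L: 0 → 0, ΔL = +0 — violated.
Parity must change: even → odd — satisfied.
ΔJ = 0, ±1 (not J=0↔0): J: 1 → 1, ΔJ = +0 — satisfied.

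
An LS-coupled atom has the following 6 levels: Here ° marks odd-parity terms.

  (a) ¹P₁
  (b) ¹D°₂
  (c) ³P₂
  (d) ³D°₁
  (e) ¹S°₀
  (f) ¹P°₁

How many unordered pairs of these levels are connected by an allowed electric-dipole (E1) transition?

4

(a)–(b): allowed.
(a)–(c): forbidden (parity, ΔS).
(a)–(d): forbidden (ΔS).
(a)–(e): allowed.
(a)–(f): allowed.
(b)–(c): forbidden (ΔS).
(b)–(d): forbidden (parity, ΔS).
(b)–(e): forbidden (parity, ΔL, ΔJ).
(b)–(f): forbidden (parity).
(c)–(d): allowed.
(c)–(e): forbidden (ΔS, ΔJ).
(c)–(f): forbidden (ΔS).
(d)–(e): forbidden (parity, ΔS, ΔL).
(d)–(f): forbidden (parity, ΔS).
(e)–(f): forbidden (parity).
Allowed pairs: 4 of 15.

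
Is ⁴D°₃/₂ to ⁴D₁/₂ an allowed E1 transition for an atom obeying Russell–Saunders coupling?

Reading off the term symbols: S 3/2→3/2, L 2→2, J 3/2→1/2, parity odd→even.
Parity must change: odd → even — passes.
ΔL = 0, ±1 (not L=0↔0): L: 2 → 2, ΔL = +0 — passes.
ΔS = 0: S: 3/2 → 3/2 — passes.
ΔJ = 0, ±1 (not J=0↔0): J: 3/2 → 1/2, ΔJ = -1 — passes.
All four E1 rules are satisfied.

allowed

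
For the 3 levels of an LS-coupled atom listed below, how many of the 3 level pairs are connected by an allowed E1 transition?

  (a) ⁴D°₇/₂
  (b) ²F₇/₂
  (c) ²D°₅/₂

1

(a)–(b): forbidden (ΔS).
(a)–(c): forbidden (parity, ΔS).
(b)–(c): allowed.
Allowed pairs: 1 of 3.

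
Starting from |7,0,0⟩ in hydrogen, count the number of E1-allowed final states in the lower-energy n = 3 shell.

E1 requires Δl = ±1, so l_f ∈ {-1, 1}; with 0 ≤ l_f ≤ n_f−1 = 2, the allowed l_f values are {1}.
For l_f = 1: m_f ∈ {m_i−1, m_i, m_i+1} ∩ [−1, 1] = {-1, 0, 1} → 3 states.
Total: 3.

3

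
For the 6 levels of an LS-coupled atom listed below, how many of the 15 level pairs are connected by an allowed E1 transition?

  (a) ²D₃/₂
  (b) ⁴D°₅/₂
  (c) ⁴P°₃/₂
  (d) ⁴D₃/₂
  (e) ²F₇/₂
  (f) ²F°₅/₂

(a)–(b): forbidden (ΔS).
(a)–(c): forbidden (ΔS).
(a)–(d): forbidden (parity, ΔS).
(a)–(e): forbidden (parity, ΔJ).
(a)–(f): allowed.
(b)–(c): forbidden (parity).
(b)–(d): allowed.
(b)–(e): forbidden (ΔS).
(b)–(f): forbidden (parity, ΔS).
(c)–(d): allowed.
(c)–(e): forbidden (ΔS, ΔL, ΔJ).
(c)–(f): forbidden (parity, ΔS, ΔL).
(d)–(e): forbidden (parity, ΔS, ΔJ).
(d)–(f): forbidden (ΔS).
(e)–(f): allowed.
Allowed pairs: 4 of 15.

4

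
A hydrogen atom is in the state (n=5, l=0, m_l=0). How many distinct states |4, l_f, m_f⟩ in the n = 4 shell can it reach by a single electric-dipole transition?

3

E1 requires Δl = ±1, so l_f ∈ {-1, 1}; with 0 ≤ l_f ≤ n_f−1 = 3, the allowed l_f values are {1}.
For l_f = 1: m_f ∈ {m_i−1, m_i, m_i+1} ∩ [−1, 1] = {-1, 0, 1} → 3 states.
Total: 3.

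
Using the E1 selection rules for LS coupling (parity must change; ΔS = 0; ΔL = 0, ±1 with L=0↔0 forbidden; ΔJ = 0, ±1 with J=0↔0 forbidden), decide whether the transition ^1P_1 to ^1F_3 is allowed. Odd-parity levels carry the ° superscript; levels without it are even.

Reading off the term symbols: S 0→0, L 1→3, J 1→3, parity even→even.
Parity must change: even → even — ✗.
ΔS = 0: S: 0 → 0 — ✓.
ΔL = 0, ±1 (not L=0↔0): L: 1 → 3, ΔL = +2 — ✗.
ΔJ = 0, ±1 (not J=0↔0): J: 1 → 3, ΔJ = +2 — ✗.
Rule(s) violated: parity, ΔL, ΔJ.

forbidden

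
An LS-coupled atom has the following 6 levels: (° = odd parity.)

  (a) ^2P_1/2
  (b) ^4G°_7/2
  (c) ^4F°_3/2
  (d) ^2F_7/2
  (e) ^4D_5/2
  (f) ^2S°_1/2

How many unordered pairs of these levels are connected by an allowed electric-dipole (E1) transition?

(a)–(b): forbidden (ΔS, ΔL, ΔJ).
(a)–(c): forbidden (ΔS, ΔL).
(a)–(d): forbidden (parity, ΔL, ΔJ).
(a)–(e): forbidden (parity, ΔS, ΔJ).
(a)–(f): allowed.
(b)–(c): forbidden (parity, ΔJ).
(b)–(d): forbidden (ΔS).
(b)–(e): forbidden (ΔL).
(b)–(f): forbidden (parity, ΔS, ΔL, ΔJ).
(c)–(d): forbidden (ΔS, ΔJ).
(c)–(e): allowed.
(c)–(f): forbidden (parity, ΔS, ΔL).
(d)–(e): forbidden (parity, ΔS).
(d)–(f): forbidden (ΔL, ΔJ).
(e)–(f): forbidden (ΔS, ΔL, ΔJ).
Allowed pairs: 2 of 15.

2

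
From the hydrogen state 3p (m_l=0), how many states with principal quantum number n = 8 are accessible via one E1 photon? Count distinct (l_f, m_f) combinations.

E1 requires Δl = ±1, so l_f ∈ {0, 2}; with 0 ≤ l_f ≤ n_f−1 = 7, the allowed l_f values are {0, 2}.
For l_f = 0: m_f ∈ {m_i−1, m_i, m_i+1} ∩ [−0, 0] = {0} → 1 state.
For l_f = 2: m_f ∈ {m_i−1, m_i, m_i+1} ∩ [−2, 2] = {-1, 0, 1} → 3 states.
Total: 4.

4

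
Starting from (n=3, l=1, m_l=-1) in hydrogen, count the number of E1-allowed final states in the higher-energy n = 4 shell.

E1 requires Δl = ±1, so l_f ∈ {0, 2}; with 0 ≤ l_f ≤ n_f−1 = 3, the allowed l_f values are {0, 2}.
For l_f = 0: m_f ∈ {m_i−1, m_i, m_i+1} ∩ [−0, 0] = {0} → 1 state.
For l_f = 2: m_f ∈ {m_i−1, m_i, m_i+1} ∩ [−2, 2] = {-2, -1, 0} → 3 states.
Total: 4.

4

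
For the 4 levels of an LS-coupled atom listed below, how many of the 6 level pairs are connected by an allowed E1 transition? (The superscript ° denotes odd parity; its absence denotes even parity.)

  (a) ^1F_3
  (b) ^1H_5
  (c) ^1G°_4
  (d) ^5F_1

2

(a)–(b): forbidden (parity, ΔL, ΔJ).
(a)–(c): allowed.
(a)–(d): forbidden (parity, ΔS, ΔJ).
(b)–(c): allowed.
(b)–(d): forbidden (parity, ΔS, ΔL, ΔJ).
(c)–(d): forbidden (ΔS, ΔJ).
Allowed pairs: 2 of 6.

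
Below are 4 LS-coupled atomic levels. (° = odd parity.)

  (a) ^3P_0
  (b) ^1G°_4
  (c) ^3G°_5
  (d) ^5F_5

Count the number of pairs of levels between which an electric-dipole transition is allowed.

0

(a)–(b): forbidden (ΔS, ΔL, ΔJ).
(a)–(c): forbidden (ΔL, ΔJ).
(a)–(d): forbidden (parity, ΔS, ΔL, ΔJ).
(b)–(c): forbidden (parity, ΔS).
(b)–(d): forbidden (ΔS).
(c)–(d): forbidden (ΔS).
Allowed pairs: 0 of 6.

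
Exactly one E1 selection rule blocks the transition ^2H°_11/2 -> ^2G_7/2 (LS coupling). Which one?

Parity must change: odd → even — satisfied.
ΔS = 0: S: 1/2 → 1/2 — satisfied.
ΔL = 0, ±1 (not L=0↔0): L: 5 → 4, ΔL = -1 — satisfied.
ΔJ = 0, ±1 (not J=0↔0): J: 11/2 → 7/2, ΔJ = -2 — violated.

the ΔJ = 0, ±1 rule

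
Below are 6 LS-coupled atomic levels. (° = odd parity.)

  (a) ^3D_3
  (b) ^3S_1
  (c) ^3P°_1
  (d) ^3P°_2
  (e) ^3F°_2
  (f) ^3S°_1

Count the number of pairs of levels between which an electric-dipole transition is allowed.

4

(a)–(b): forbidden (parity, ΔL, ΔJ).
(a)–(c): forbidden (ΔJ).
(a)–(d): allowed.
(a)–(e): allowed.
(a)–(f): forbidden (ΔL, ΔJ).
(b)–(c): allowed.
(b)–(d): allowed.
(b)–(e): forbidden (ΔL).
(b)–(f): forbidden (ΔL).
(c)–(d): forbidden (parity).
(c)–(e): forbidden (parity, ΔL).
(c)–(f): forbidden (parity).
(d)–(e): forbidden (parity, ΔL).
(d)–(f): forbidden (parity).
(e)–(f): forbidden (parity, ΔL).
Allowed pairs: 4 of 15.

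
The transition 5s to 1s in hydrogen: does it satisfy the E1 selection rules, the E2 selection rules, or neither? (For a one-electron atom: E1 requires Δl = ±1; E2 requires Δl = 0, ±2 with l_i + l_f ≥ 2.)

Δl = 0 − 0 = +0; l_i + l_f = 0.
E1 (Δl = ±1): not satisfied.
E2 (Δl = 0,±2, l_i+l_f ≥ 2): not satisfied.

neither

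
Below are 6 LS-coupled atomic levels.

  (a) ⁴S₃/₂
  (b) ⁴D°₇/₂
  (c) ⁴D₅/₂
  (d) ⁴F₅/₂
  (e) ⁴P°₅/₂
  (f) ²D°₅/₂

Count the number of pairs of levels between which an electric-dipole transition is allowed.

4

(a)–(b): forbidden (ΔL, ΔJ).
(a)–(c): forbidden (parity, ΔL).
(a)–(d): forbidden (parity, ΔL).
(a)–(e): allowed.
(a)–(f): forbidden (ΔS, ΔL).
(b)–(c): allowed.
(b)–(d): allowed.
(b)–(e): forbidden (parity).
(b)–(f): forbidden (parity, ΔS).
(c)–(d): forbidden (parity).
(c)–(e): allowed.
(c)–(f): forbidden (ΔS).
(d)–(e): forbidden (ΔL).
(d)–(f): forbidden (ΔS).
(e)–(f): forbidden (parity, ΔS).
Allowed pairs: 4 of 15.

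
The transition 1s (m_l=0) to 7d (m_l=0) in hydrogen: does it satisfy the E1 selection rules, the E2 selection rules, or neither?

E2

Δl = 2 − 0 = +2; l_i + l_f = 2.
Δm_l = +0.
E1 (Δl = ±1, |Δm_l| ≤ 1): not satisfied.
E2 (Δl = 0,±2, l_i+l_f ≥ 2, |Δm_l| ≤ 2): satisfied.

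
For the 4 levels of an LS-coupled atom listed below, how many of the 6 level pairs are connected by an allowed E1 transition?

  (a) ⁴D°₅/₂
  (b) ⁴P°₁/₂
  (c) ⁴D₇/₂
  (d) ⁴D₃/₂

3

(a)–(b): forbidden (parity, ΔJ).
(a)–(c): allowed.
(a)–(d): allowed.
(b)–(c): forbidden (ΔJ).
(b)–(d): allowed.
(c)–(d): forbidden (parity, ΔJ).
Allowed pairs: 3 of 6.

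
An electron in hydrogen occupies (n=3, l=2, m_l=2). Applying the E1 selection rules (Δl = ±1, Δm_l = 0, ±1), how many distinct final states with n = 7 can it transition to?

4

E1 requires Δl = ±1, so l_f ∈ {1, 3}; with 0 ≤ l_f ≤ n_f−1 = 6, the allowed l_f values are {1, 3}.
For l_f = 1: m_f ∈ {m_i−1, m_i, m_i+1} ∩ [−1, 1] = {1} → 1 state.
For l_f = 3: m_f ∈ {m_i−1, m_i, m_i+1} ∩ [−3, 3] = {1, 2, 3} → 3 states.
Total: 4.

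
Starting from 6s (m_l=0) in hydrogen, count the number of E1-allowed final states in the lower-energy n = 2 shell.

3

E1 requires Δl = ±1, so l_f ∈ {-1, 1}; with 0 ≤ l_f ≤ n_f−1 = 1, the allowed l_f values are {1}.
For l_f = 1: m_f ∈ {m_i−1, m_i, m_i+1} ∩ [−1, 1] = {-1, 0, 1} → 3 states.
Total: 3.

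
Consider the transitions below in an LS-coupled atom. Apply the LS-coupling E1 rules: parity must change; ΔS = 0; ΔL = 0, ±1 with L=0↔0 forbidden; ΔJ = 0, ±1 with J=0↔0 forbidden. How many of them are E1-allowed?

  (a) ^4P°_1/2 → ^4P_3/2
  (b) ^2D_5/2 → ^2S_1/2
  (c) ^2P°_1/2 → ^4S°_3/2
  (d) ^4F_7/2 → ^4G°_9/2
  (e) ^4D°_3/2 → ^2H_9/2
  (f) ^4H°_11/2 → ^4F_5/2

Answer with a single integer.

2

(a) allowed
(b) forbidden (parity, ΔL, ΔJ fail)
(c) forbidden (parity, ΔS fail)
(d) allowed
(e) forbidden (ΔS, ΔL, ΔJ fail)
(f) forbidden (ΔL, ΔJ fail)
Total allowed: 2 of 6.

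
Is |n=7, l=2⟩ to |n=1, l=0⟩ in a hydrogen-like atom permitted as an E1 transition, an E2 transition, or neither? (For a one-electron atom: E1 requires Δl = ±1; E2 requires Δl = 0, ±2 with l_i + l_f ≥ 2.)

E2

Δl = 0 − 2 = -2; l_i + l_f = 2.
E1 (Δl = ±1): not satisfied.
E2 (Δl = 0,±2, l_i+l_f ≥ 2): satisfied.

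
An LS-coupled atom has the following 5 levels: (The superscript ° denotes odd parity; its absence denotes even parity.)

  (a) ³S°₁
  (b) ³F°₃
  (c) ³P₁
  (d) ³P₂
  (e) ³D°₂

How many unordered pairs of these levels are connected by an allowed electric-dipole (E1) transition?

(a)–(b): forbidden (parity, ΔL, ΔJ).
(a)–(c): allowed.
(a)–(d): allowed.
(a)–(e): forbidden (parity, ΔL).
(b)–(c): forbidden (ΔL, ΔJ).
(b)–(d): forbidden (ΔL).
(b)–(e): forbidden (parity).
(c)–(d): forbidden (parity).
(c)–(e): allowed.
(d)–(e): allowed.
Allowed pairs: 4 of 10.

4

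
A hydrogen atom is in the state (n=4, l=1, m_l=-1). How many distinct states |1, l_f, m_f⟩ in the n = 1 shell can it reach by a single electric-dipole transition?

E1 requires Δl = ±1, so l_f ∈ {0, 2}; with 0 ≤ l_f ≤ n_f−1 = 0, the allowed l_f values are {0}.
For l_f = 0: m_f ∈ {m_i−1, m_i, m_i+1} ∩ [−0, 0] = {0} → 1 state.
Total: 1.

1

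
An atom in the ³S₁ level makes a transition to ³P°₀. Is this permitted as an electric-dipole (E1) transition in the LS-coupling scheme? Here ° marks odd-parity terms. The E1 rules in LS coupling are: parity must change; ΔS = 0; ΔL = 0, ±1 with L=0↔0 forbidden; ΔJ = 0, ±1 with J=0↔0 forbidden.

Parity must change: even → odd — satisfied.
ΔS = 0: S: 1 → 1 — satisfied.
ΔL = 0, ±1 (not L=0↔0): L: 0 → 1, ΔL = +1 — satisfied.
ΔJ = 0, ±1 (not J=0↔0): J: 1 → 0, ΔJ = -1 — satisfied.
All four E1 rules are satisfied.

allowed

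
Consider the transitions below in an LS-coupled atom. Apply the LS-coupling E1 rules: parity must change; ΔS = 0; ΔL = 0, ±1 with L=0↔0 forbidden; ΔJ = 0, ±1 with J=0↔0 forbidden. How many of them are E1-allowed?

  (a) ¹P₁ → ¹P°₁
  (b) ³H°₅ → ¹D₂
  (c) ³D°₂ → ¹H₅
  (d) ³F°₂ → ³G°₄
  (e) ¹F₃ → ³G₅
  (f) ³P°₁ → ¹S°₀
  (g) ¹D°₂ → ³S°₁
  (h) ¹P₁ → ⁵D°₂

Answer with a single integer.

1

(a) allowed
(b) forbidden (ΔS, ΔL, ΔJ fail)
(c) forbidden (ΔS, ΔL, ΔJ fail)
(d) forbidden (parity, ΔJ fail)
(e) forbidden (parity, ΔS, ΔJ fail)
(f) forbidden (parity, ΔS fail)
(g) forbidden (parity, ΔS, ΔL fail)
(h) forbidden (ΔS fails)
Total allowed: 1 of 8.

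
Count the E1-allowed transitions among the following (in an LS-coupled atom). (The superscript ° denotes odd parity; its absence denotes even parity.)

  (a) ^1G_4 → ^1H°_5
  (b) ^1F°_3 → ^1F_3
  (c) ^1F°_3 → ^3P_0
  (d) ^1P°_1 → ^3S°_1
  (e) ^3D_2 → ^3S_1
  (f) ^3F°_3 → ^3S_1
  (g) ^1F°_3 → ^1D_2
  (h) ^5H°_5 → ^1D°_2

3

(a) allowed
(b) allowed
(c) forbidden (ΔS, ΔL, ΔJ fail)
(d) forbidden (parity, ΔS fail)
(e) forbidden (parity, ΔL fail)
(f) forbidden (ΔL, ΔJ fail)
(g) allowed
(h) forbidden (parity, ΔS, ΔL, ΔJ fail)
Total allowed: 3 of 8.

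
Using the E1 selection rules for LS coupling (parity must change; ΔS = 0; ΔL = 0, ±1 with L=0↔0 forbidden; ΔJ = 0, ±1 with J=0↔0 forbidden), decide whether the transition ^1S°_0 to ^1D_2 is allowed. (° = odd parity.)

forbidden

Parity must change: odd → even — ✓.
ΔS = 0: S: 0 → 0 — ✓.
ΔL = 0, ±1 (not L=0↔0): L: 0 → 2, ΔL = +2 — ✗.
ΔJ = 0, ±1 (not J=0↔0): J: 0 → 2, ΔJ = +2 — ✗.
Rule(s) violated: ΔL, ΔJ.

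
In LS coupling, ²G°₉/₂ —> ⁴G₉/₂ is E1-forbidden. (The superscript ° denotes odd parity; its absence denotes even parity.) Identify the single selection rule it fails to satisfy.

the ΔS = 0 rule

Parity must change: odd → even — ✓.
ΔS = 0: S: 1/2 → 3/2 — ✗.
ΔL = 0, ±1 (not L=0↔0): L: 4 → 4, ΔL = +0 — ✓.
ΔJ = 0, ±1 (not J=0↔0): J: 9/2 → 9/2, ΔJ = +0 — ✓.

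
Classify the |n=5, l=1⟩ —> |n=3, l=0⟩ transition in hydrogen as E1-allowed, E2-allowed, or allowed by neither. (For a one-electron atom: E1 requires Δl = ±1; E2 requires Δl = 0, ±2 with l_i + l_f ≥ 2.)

E1

Δl = 0 − 1 = -1; l_i + l_f = 1.
E1 (Δl = ±1): satisfied.
E2 (Δl = 0,±2, l_i+l_f ≥ 2): not satisfied.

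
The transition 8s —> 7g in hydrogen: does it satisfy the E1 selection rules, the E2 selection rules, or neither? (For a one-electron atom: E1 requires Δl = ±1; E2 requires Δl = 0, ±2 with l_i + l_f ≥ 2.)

Δl = 4 − 0 = +4; l_i + l_f = 4.
E1 (Δl = ±1): not satisfied.
E2 (Δl = 0,±2, l_i+l_f ≥ 2): not satisfied.

neither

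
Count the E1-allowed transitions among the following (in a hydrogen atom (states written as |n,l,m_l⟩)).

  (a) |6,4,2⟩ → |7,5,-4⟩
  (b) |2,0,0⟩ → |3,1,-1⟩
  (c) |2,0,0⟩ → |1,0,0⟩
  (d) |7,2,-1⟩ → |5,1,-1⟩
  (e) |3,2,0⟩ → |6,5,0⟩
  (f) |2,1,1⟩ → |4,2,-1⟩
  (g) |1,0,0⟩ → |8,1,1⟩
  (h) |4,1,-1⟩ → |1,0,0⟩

4

(a) forbidden — Δm_l = -6 (E1 requires Δm_l = 0, ±1)
(b) allowed
(c) forbidden — Δl = +0 (E1 requires Δl = ±1)
(d) allowed
(e) forbidden — Δl = +3 (E1 requires Δl = ±1)
(f) forbidden — Δm_l = -2 (E1 requires Δm_l = 0, ±1)
(g) allowed
(h) allowed
Total allowed: 4 of 8.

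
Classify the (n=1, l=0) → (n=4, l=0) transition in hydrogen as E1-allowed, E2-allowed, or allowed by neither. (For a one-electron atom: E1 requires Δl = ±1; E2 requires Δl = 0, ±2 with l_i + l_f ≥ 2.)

neither

Δl = 0 − 0 = +0; l_i + l_f = 0.
E1 (Δl = ±1): not satisfied.
E2 (Δl = 0,±2, l_i+l_f ≥ 2): not satisfied.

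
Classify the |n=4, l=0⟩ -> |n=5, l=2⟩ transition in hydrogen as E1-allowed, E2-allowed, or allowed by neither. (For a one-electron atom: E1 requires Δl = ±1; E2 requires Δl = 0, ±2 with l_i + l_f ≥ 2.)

Δl = 2 − 0 = +2; l_i + l_f = 2.
E1 (Δl = ±1): not satisfied.
E2 (Δl = 0,±2, l_i+l_f ≥ 2): satisfied.

E2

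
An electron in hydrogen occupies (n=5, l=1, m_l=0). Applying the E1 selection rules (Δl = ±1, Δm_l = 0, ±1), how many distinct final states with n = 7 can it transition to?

E1 requires Δl = ±1, so l_f ∈ {0, 2}; with 0 ≤ l_f ≤ n_f−1 = 6, the allowed l_f values are {0, 2}.
For l_f = 0: m_f ∈ {m_i−1, m_i, m_i+1} ∩ [−0, 0] = {0} → 1 state.
For l_f = 2: m_f ∈ {m_i−1, m_i, m_i+1} ∩ [−2, 2] = {-1, 0, 1} → 3 states.
Total: 4.

4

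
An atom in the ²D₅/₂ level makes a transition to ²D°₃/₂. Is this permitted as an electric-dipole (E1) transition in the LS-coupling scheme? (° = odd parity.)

Reading off the term symbols: S 1/2→1/2, L 2→2, J 5/2→3/2, parity even→odd.
Parity must change: even → odd — ok.
ΔS = 0: S: 1/2 → 1/2 — ok.
ΔL = 0, ±1 (not L=0↔0): L: 2 → 2, ΔL = +0 — ok.
ΔJ = 0, ±1 (not J=0↔0): J: 5/2 → 3/2, ΔJ = -1 — ok.
All four E1 rules are satisfied.

allowed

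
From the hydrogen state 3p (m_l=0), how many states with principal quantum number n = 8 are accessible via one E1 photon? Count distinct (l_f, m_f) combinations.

E1 requires Δl = ±1, so l_f ∈ {0, 2}; with 0 ≤ l_f ≤ n_f−1 = 7, the allowed l_f values are {0, 2}.
For l_f = 0: m_f ∈ {m_i−1, m_i, m_i+1} ∩ [−0, 0] = {0} → 1 state.
For l_f = 2: m_f ∈ {m_i−1, m_i, m_i+1} ∩ [−2, 2] = {-1, 0, 1} → 3 states.
Total: 4.

4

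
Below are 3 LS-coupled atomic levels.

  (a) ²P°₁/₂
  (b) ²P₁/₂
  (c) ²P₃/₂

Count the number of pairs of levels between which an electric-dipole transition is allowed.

(a)–(b): allowed.
(a)–(c): allowed.
(b)–(c): forbidden (parity).
Allowed pairs: 2 of 3.

2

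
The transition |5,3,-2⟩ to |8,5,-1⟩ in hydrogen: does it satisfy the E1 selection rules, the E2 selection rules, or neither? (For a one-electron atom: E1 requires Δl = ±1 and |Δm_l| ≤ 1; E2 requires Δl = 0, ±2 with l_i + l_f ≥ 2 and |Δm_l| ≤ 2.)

Δl = 5 − 3 = +2; l_i + l_f = 8.
Δm_l = +1.
E1 (Δl = ±1, |Δm_l| ≤ 1): not satisfied.
E2 (Δl = 0,±2, l_i+l_f ≥ 2, |Δm_l| ≤ 2): satisfied.

E2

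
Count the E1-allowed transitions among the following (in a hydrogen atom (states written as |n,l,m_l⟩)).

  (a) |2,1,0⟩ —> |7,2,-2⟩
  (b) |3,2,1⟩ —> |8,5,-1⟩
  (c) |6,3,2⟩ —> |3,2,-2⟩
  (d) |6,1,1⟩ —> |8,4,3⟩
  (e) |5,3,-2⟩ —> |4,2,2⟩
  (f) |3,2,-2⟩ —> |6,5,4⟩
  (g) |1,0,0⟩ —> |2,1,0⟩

1

(a) forbidden — Δm_l = -2 (E1 requires Δm_l = 0, ±1)
(b) forbidden — Δl = +3 (E1 requires Δl = ±1); Δm_l = -2 (E1 requires Δm_l = 0, ±1)
(c) forbidden — Δm_l = -4 (E1 requires Δm_l = 0, ±1)
(d) forbidden — Δl = +3 (E1 requires Δl = ±1); Δm_l = +2 (E1 requires Δm_l = 0, ±1)
(e) forbidden — Δm_l = +4 (E1 requires Δm_l = 0, ±1)
(f) forbidden — Δl = +3 (E1 requires Δl = ±1); Δm_l = +6 (E1 requires Δm_l = 0, ±1)
(g) allowed
Total allowed: 1 of 7.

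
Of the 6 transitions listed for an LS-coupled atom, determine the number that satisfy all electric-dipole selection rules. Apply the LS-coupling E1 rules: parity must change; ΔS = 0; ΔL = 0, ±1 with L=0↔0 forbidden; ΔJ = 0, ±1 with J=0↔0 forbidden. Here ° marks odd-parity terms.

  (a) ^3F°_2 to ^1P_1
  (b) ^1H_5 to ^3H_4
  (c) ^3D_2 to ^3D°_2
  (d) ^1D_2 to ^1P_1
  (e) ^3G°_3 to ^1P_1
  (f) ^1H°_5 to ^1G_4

(a) forbidden (ΔS, ΔL fail)
(b) forbidden (parity, ΔS fail)
(c) allowed
(d) forbidden (parity fails)
(e) forbidden (ΔS, ΔL, ΔJ fail)
(f) allowed
Total allowed: 2 of 6.

2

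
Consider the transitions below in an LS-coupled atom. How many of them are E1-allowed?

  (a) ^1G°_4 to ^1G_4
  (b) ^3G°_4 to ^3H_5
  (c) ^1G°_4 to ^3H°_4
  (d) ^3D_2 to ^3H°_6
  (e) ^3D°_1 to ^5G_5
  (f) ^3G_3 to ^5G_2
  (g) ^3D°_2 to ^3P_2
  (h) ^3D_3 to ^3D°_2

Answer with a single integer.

4

(a) allowed
(b) allowed
(c) forbidden (parity, ΔS fail)
(d) forbidden (ΔL, ΔJ fail)
(e) forbidden (ΔS, ΔL, ΔJ fail)
(f) forbidden (parity, ΔS fail)
(g) allowed
(h) allowed
Total allowed: 4 of 8.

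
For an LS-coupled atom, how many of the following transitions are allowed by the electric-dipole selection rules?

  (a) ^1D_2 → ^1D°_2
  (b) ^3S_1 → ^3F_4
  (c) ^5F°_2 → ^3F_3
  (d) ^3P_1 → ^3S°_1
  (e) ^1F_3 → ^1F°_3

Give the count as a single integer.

3

(a) allowed
(b) forbidden (parity, ΔL, ΔJ fail)
(c) forbidden (ΔS fails)
(d) allowed
(e) allowed
Total allowed: 3 of 5.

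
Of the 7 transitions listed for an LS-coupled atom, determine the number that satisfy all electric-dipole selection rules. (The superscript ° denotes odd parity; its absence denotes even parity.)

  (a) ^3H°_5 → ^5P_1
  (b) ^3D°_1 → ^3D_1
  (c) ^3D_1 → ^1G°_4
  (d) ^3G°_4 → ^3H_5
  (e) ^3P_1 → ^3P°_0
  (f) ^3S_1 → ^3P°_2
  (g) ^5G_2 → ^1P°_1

4

(a) forbidden (ΔS, ΔL, ΔJ fail)
(b) allowed
(c) forbidden (ΔS, ΔL, ΔJ fail)
(d) allowed
(e) allowed
(f) allowed
(g) forbidden (ΔS, ΔL fail)
Total allowed: 4 of 7.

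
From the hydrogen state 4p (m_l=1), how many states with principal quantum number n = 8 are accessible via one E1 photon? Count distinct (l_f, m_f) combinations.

E1 requires Δl = ±1, so l_f ∈ {0, 2}; with 0 ≤ l_f ≤ n_f−1 = 7, the allowed l_f values are {0, 2}.
For l_f = 0: m_f ∈ {m_i−1, m_i, m_i+1} ∩ [−0, 0] = {0} → 1 state.
For l_f = 2: m_f ∈ {m_i−1, m_i, m_i+1} ∩ [−2, 2] = {0, 1, 2} → 3 states.
Total: 4.

4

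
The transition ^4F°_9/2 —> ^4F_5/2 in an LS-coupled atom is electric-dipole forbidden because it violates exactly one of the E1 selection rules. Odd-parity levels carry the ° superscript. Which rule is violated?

Parity must change: odd → even — ok.
ΔS = 0: S: 3/2 → 3/2 — ok.
ΔL = 0, ±1 (not L=0↔0): L: 3 → 3, ΔL = +0 — ok.
ΔJ = 0, ±1 (not J=0↔0): J: 9/2 → 5/2, ΔJ = -2 — fails.

the ΔJ = 0, ±1 rule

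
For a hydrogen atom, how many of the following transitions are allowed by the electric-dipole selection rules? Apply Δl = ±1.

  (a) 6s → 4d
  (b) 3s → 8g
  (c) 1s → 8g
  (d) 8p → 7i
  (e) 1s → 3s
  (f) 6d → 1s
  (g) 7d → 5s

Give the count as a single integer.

(a) forbidden — Δl = +2 (E1 requires Δl = ±1)
(b) forbidden — Δl = +4 (E1 requires Δl = ±1)
(c) forbidden — Δl = +4 (E1 requires Δl = ±1)
(d) forbidden — Δl = +5 (E1 requires Δl = ±1)
(e) forbidden — Δl = +0 (E1 requires Δl = ±1)
(f) forbidden — Δl = -2 (E1 requires Δl = ±1)
(g) forbidden — Δl = -2 (E1 requires Δl = ±1)
Total allowed: 0 of 7.

0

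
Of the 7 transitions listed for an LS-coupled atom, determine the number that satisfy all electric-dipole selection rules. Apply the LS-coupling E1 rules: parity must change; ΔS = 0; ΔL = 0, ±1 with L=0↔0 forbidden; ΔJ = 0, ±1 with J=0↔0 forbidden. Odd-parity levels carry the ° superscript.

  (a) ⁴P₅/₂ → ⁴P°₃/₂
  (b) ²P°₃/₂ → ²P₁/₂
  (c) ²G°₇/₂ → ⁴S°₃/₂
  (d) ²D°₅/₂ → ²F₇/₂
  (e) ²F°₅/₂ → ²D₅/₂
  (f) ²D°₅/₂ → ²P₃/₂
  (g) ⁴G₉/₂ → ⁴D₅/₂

(a) allowed
(b) allowed
(c) forbidden (parity, ΔS, ΔL, ΔJ fail)
(d) allowed
(e) allowed
(f) allowed
(g) forbidden (parity, ΔL, ΔJ fail)
Total allowed: 5 of 7.

5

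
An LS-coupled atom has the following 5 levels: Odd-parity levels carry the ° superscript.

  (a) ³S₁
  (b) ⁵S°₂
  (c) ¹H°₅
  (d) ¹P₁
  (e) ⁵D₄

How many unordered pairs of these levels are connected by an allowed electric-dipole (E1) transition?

(a)–(b): forbidden (ΔS, ΔL).
(a)–(c): forbidden (ΔS, ΔL, ΔJ).
(a)–(d): forbidden (parity, ΔS).
(a)–(e): forbidden (parity, ΔS, ΔL, ΔJ).
(b)–(c): forbidden (parity, ΔS, ΔL, ΔJ).
(b)–(d): forbidden (ΔS).
(b)–(e): forbidden (ΔL, ΔJ).
(c)–(d): forbidden (ΔL, ΔJ).
(c)–(e): forbidden (ΔS, ΔL).
(d)–(e): forbidden (parity, ΔS, ΔJ).
Allowed pairs: 0 of 10.

0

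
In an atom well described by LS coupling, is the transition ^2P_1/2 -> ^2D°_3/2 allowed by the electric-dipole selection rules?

Parity must change: even → odd — satisfied.
ΔS = 0: S: 1/2 → 1/2 — satisfied.
ΔL = 0, ±1 (not L=0↔0): L: 1 → 2, ΔL = +1 — satisfied.
ΔJ = 0, ±1 (not J=0↔0): J: 1/2 → 3/2, ΔJ = +1 — satisfied.
All four E1 rules are satisfied.

allowed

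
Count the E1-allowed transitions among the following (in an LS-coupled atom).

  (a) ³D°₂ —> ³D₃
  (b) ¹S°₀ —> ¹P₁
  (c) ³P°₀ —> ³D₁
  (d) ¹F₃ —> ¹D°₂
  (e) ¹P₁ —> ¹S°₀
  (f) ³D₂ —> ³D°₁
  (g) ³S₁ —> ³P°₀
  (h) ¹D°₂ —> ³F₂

7

(a) allowed
(b) allowed
(c) allowed
(d) allowed
(e) allowed
(f) allowed
(g) allowed
(h) forbidden (ΔS fails)
Total allowed: 7 of 8.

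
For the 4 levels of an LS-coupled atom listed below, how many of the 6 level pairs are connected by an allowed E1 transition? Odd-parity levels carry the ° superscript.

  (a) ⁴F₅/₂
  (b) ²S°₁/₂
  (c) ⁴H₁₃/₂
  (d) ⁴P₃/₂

0

(a)–(b): forbidden (ΔS, ΔL, ΔJ).
(a)–(c): forbidden (parity, ΔL, ΔJ).
(a)–(d): forbidden (parity, ΔL).
(b)–(c): forbidden (ΔS, ΔL, ΔJ).
(b)–(d): forbidden (ΔS).
(c)–(d): forbidden (parity, ΔL, ΔJ).
Allowed pairs: 0 of 6.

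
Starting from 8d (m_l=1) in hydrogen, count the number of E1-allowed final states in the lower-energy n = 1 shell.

0

E1 requires l_f ∈ {1, 3}, but neither lies in [0, 0], so no final state is reachable.
Total: 0.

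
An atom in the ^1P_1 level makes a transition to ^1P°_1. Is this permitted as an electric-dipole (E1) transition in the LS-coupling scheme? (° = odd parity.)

allowed

Parity must change: even → odd — ✓.
ΔS = 0: S: 0 → 0 — ✓.
ΔL = 0, ±1 (not L=0↔0): L: 1 → 1, ΔL = +0 — ✓.
ΔJ = 0, ±1 (not J=0↔0): J: 1 → 1, ΔJ = +0 — ✓.
All four E1 rules are satisfied.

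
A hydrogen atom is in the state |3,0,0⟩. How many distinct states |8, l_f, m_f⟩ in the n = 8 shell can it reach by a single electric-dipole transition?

E1 requires Δl = ±1, so l_f ∈ {-1, 1}; with 0 ≤ l_f ≤ n_f−1 = 7, the allowed l_f values are {1}.
For l_f = 1: m_f ∈ {m_i−1, m_i, m_i+1} ∩ [−1, 1] = {-1, 0, 1} → 3 states.
Total: 3.

3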